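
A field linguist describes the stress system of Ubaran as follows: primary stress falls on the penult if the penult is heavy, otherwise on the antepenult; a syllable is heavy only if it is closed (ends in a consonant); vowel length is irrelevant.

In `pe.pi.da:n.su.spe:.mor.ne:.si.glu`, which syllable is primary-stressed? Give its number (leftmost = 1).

Weights: 7 ne: L, 8 si L, 9 glu L.
The penult (syllable 8, si) is light, so stress falls on the antepenult (syllable 7, ne:).
Primary stress: syllable 7 → pe.pi.da:n.su.spe:.mor.ˈne:.si.glu.

7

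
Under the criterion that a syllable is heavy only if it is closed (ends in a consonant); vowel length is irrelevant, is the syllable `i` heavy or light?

light

`i`: short vowel, open (no coda). Open (no coda) → light.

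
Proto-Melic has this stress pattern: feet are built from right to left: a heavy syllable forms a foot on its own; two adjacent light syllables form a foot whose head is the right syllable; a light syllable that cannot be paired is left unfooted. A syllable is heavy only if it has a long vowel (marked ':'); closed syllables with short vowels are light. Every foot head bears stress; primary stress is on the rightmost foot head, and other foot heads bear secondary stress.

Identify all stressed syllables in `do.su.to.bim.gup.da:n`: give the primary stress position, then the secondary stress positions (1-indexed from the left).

Weights: 1 do L, 2 su L, 3 to L, 4 bim L, 5 gup L, 6 da:n H.
Parse right to left (heavy = foot alone; LL = one foot; stranded L unfooted): do (su.ˈto) (bim.ˈgup) (ˈda:n).
Foot heads: 3, 5, 6.
Primary stress on the rightmost head = syllable 6.
Secondary stress on 3, 5: do.su.ˌto.bim.ˌgup.ˈda:n.

primary 6, secondary 3, 5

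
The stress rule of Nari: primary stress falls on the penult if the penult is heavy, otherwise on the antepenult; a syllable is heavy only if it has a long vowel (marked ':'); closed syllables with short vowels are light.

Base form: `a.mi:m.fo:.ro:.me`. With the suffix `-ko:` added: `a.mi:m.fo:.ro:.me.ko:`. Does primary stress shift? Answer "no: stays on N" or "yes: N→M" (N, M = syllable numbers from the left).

Base `a.mi:m.fo:.ro:.me` (5 syllables):
  Weights: 3 fo: H, 4 ro: H, 5 me L.
  The penult (syllable 4, ro:) is heavy, so it takes stress.
  → primary stress on syllable 4.
Suffixed `a.mi:m.fo:.ro:.me.ko:` (6 syllables):
  Weights: 4 ro: H, 5 me L, 6 ko: H.
  The penult (syllable 5, me) is light, so stress falls on the antepenult (syllable 4, ro:).
  → primary stress on syllable 4.

no: stays on 4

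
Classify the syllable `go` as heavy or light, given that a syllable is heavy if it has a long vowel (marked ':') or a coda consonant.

`go`: short vowel, open (no coda). Short vowel, open → light.

light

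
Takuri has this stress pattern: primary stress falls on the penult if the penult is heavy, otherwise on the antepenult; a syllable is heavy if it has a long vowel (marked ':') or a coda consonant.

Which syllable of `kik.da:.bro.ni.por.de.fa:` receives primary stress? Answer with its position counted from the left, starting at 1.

Weights: 5 por H, 6 de L, 7 fa: H.
The penult (syllable 6, de) is light, so stress falls on the antepenult (syllable 5, por).
Primary stress: syllable 5 → kik.da:.bro.ni.ˈpor.de.fa:.

5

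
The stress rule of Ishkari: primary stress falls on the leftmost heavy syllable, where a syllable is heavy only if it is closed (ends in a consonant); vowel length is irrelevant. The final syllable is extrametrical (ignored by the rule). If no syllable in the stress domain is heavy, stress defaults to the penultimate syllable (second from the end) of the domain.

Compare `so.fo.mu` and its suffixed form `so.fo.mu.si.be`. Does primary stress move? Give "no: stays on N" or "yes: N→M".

yes: 1→3

Base `so.fo.mu` (3 syllables):
  The final syllable (3, mu) is extrametrical; the stress domain is syllables 1–2.
  Weights: 1 so L, 2 fo L.
  No heavy syllable in the domain; default to the penultimate syllable (second from the end) of the domain = syllable 1.
  → primary stress on syllable 1.
Suffixed `so.fo.mu.si.be` (5 syllables):
  The final syllable (5, be) is extrametrical; the stress domain is syllables 1–4.
  Weights: 1 so L, 2 fo L, 3 mu L, 4 si L.
  No heavy syllable in the domain; default to the penultimate syllable (second from the end) of the domain = syllable 3.
  → primary stress on syllable 3.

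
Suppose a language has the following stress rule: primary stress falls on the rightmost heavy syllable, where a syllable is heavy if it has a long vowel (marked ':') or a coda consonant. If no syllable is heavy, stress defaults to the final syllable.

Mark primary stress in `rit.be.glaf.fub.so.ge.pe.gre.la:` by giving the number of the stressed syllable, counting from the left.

9

Weights: 1 rit H, 2 be L, 3 glaf H, 4 fub H, 5 so L, 6 ge L, 7 pe L, 8 gre L, 9 la: H.
Heavy syllables in the domain: 1, 3, 4, 9. The rightmost is syllable 9 (la:).
Primary stress: syllable 9 → rit.be.glaf.fub.so.ge.pe.gre.ˈla:.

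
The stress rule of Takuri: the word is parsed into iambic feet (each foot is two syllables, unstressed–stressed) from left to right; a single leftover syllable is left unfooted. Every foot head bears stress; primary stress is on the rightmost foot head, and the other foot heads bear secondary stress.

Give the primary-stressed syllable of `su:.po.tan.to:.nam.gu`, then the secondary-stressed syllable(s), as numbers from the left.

primary 6, secondary 2, 4

Parse left to right into iambic (σˈσ) feet: (su:.ˈpo) (tan.ˈto:) (nam.ˈgu).
Foot heads (stressed positions): 2, 4, 6.
End Rule Rightmost: primary stress on the rightmost head = syllable 6.
Secondary stress on 2, 4: su:.ˌpo.tan.ˌto:.nam.ˈgu.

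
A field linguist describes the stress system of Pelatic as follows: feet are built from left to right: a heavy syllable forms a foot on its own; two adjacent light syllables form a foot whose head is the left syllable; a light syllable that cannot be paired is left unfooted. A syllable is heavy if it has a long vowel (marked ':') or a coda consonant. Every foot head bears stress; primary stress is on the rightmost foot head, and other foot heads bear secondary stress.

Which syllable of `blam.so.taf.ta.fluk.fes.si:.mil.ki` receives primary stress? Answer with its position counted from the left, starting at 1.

Weights: 1 blam H, 2 so L, 3 taf H, 4 ta L, 5 fluk H, 6 fes H, 7 si: H, 8 mil H, 9 ki L.
Parse left to right (heavy = foot alone; LL = one foot; stranded L unfooted): (ˈblam) so (ˈtaf) ta (ˈfluk) (ˈfes) (ˈsi:) (ˈmil) ki.
Foot heads: 1, 3, 5, 6, 7, 8.
Primary stress on the rightmost head = syllable 8.
Primary stress: syllable 8 → blam.so.taf.ta.fluk.fes.si:.ˈmil.ki.

8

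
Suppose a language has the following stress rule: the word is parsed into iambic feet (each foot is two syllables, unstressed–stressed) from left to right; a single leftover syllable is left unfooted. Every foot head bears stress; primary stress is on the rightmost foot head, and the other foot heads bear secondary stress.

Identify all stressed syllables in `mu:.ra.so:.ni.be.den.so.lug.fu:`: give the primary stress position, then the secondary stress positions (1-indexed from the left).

primary 8, secondary 2, 4, 6

Parse left to right into iambic (σˈσ) feet: (mu:.ˈra) (so:.ˈni) (be.ˈden) (so.ˈlug) fu:. Syllable 9 is left unfooted.
Foot heads (stressed positions): 2, 4, 6, 8.
End Rule Rightmost: primary stress on the rightmost head = syllable 8.
Secondary stress on 2, 4, 6: mu:.ˌra.so:.ˌni.be.ˌden.so.ˈlug.fu:.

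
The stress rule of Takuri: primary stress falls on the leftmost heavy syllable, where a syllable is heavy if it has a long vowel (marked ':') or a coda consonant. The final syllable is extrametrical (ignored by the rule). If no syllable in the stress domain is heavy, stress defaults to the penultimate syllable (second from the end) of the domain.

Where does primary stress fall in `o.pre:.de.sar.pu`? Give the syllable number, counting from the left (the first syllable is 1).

The final syllable (5, pu) is extrametrical; the stress domain is syllables 1–4.
Weights: 1 o L, 2 pre: H, 3 de L, 4 sar H.
Heavy syllables in the domain: 2, 4. The leftmost is syllable 2 (pre:).
Primary stress: syllable 2 → o.ˈpre:.de.sar.pu.

2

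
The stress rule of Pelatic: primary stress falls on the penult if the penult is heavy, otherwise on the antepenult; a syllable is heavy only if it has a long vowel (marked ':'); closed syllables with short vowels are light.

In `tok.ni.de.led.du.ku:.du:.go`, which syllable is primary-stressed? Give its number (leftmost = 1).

Weights: 6 ku: H, 7 du: H, 8 go L.
The penult (syllable 7, du:) is heavy, so it takes stress.
Primary stress: syllable 7 → tok.ni.de.led.du.ku:.ˈdu:.go.

7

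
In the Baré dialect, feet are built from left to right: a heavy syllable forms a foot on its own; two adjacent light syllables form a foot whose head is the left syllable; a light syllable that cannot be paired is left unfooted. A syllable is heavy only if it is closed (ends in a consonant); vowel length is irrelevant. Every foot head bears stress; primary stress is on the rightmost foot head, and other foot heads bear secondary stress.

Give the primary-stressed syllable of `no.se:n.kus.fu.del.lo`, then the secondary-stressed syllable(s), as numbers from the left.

Weights: 1 no L, 2 se:n H, 3 kus H, 4 fu L, 5 del H, 6 lo L.
Parse left to right (heavy = foot alone; LL = one foot; stranded L unfooted): no (ˈse:n) (ˈkus) fu (ˈdel) lo.
Foot heads: 2, 3, 5.
Primary stress on the rightmost head = syllable 5.
Secondary stress on 2, 3: no.ˌse:n.ˌkus.fu.ˈdel.lo.

primary 5, secondary 2, 3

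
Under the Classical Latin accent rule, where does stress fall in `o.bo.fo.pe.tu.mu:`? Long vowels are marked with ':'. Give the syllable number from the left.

4

Classical Latin: stress the penult if heavy (long vowel or closed), else the antepenult.
Weights: 4 pe L, 5 tu L, 6 mu: H.
The penult (syllable 5, tu) is light, so stress falls on the antepenult (syllable 4, pe).
Stress on syllable 4: o.bo.fo.ˈpe.tu.mu:.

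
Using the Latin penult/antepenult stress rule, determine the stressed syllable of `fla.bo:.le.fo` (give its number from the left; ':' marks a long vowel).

Classical Latin: stress the penult if heavy (long vowel or closed), else the antepenult.
Weights: 2 bo: H, 3 le L, 4 fo L.
The penult (syllable 3, le) is light, so stress falls on the antepenult (syllable 2, bo:).
Stress on syllable 2: fla.ˈbo:.le.fo.

2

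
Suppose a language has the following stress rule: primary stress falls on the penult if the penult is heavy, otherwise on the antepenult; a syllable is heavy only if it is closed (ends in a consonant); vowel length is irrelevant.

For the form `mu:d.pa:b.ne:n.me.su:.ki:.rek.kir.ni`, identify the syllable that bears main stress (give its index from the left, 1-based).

Weights: 7 rek H, 8 kir H, 9 ni L.
The penult (syllable 8, kir) is heavy, so it takes stress.
Primary stress: syllable 8 → mu:d.pa:b.ne:n.me.su:.ki:.rek.ˈkir.ni.

8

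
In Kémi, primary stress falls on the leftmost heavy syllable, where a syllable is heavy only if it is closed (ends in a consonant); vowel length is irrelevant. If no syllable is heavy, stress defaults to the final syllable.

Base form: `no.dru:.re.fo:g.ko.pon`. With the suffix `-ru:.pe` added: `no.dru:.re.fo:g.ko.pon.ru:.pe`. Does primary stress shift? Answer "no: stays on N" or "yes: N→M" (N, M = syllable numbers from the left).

Base `no.dru:.re.fo:g.ko.pon` (6 syllables):
  Weights: 1 no L, 2 dru: L, 3 re L, 4 fo:g H, 5 ko L, 6 pon H.
  Heavy syllables in the domain: 4, 6. The leftmost is syllable 4 (fo:g).
  → primary stress on syllable 4.
Suffixed `no.dru:.re.fo:g.ko.pon.ru:.pe` (8 syllables):
  Weights: 1 no L, 2 dru: L, 3 re L, 4 fo:g H, 5 ko L, 6 pon H, 7 ru: L, 8 pe L.
  Heavy syllables in the domain: 4, 6. The leftmost is syllable 4 (fo:g).
  → primary stress on syllable 4.

no: stays on 4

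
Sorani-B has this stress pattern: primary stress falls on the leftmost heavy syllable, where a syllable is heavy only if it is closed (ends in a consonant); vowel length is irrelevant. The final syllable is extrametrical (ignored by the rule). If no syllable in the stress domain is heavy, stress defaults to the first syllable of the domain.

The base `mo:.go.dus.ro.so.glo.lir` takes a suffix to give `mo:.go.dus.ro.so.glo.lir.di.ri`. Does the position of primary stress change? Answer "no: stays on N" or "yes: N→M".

Base `mo:.go.dus.ro.so.glo.lir` (7 syllables):
  The final syllable (7, lir) is extrametrical; the stress domain is syllables 1–6.
  Weights: 1 mo: L, 2 go L, 3 dus H, 4 ro L, 5 so L, 6 glo L.
  Heavy syllables in the domain: 3. The leftmost is syllable 3 (dus).
  → primary stress on syllable 3.
Suffixed `mo:.go.dus.ro.so.glo.lir.di.ri` (9 syllables):
  The final syllable (9, ri) is extrametrical; the stress domain is syllables 1–8.
  Weights: 1 mo: L, 2 go L, 3 dus H, 4 ro L, 5 so L, 6 glo L, 7 lir H, 8 di L.
  Heavy syllables in the domain: 3, 7. The leftmost is syllable 3 (dus).
  → primary stress on syllable 3.

no: stays on 3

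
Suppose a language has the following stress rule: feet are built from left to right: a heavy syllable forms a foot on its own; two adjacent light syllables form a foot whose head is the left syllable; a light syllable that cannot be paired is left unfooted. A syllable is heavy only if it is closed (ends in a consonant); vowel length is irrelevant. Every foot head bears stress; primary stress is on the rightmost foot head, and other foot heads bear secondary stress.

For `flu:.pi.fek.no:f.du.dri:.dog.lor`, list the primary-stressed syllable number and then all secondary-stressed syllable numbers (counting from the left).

Weights: 1 flu: L, 2 pi L, 3 fek H, 4 no:f H, 5 du L, 6 dri: L, 7 dog H, 8 lor H.
Parse left to right (heavy = foot alone; LL = one foot; stranded L unfooted): (ˈflu:.pi) (ˈfek) (ˈno:f) (ˈdu.dri:) (ˈdog) (ˈlor).
Foot heads: 1, 3, 4, 5, 7, 8.
Primary stress on the rightmost head = syllable 8.
Secondary stress on 1, 3, 4, 5, 7: ˌflu:.pi.ˌfek.ˌno:f.ˌdu.dri:.ˌdog.ˈlor.

primary 8, secondary 1, 3, 4, 5, 7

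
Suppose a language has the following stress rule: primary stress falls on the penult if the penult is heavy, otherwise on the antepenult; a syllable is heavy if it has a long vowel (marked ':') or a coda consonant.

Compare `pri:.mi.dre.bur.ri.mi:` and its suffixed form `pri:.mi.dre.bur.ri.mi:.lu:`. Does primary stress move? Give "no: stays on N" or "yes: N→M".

Base `pri:.mi.dre.bur.ri.mi:` (6 syllables):
  Weights: 4 bur H, 5 ri L, 6 mi: H.
  The penult (syllable 5, ri) is light, so stress falls on the antepenult (syllable 4, bur).
  → primary stress on syllable 4.
Suffixed `pri:.mi.dre.bur.ri.mi:.lu:` (7 syllables):
  Weights: 5 ri L, 6 mi: H, 7 lu: H.
  The penult (syllable 6, mi:) is heavy, so it takes stress.
  → primary stress on syllable 6.

yes: 4→6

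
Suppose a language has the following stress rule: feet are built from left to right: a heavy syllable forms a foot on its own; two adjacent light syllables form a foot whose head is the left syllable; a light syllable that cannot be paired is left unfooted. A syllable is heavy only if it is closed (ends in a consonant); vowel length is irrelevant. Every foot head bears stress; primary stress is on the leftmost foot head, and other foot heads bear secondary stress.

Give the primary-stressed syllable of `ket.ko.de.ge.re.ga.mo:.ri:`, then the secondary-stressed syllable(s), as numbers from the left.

Weights: 1 ket H, 2 ko L, 3 de L, 4 ge L, 5 re L, 6 ga L, 7 mo: L, 8 ri: L.
Parse left to right (heavy = foot alone; LL = one foot; stranded L unfooted): (ˈket) (ˈko.de) (ˈge.re) (ˈga.mo:) ri:.
Foot heads: 1, 2, 4, 6.
Primary stress on the leftmost head = syllable 1.
Secondary stress on 2, 4, 6: ˈket.ˌko.de.ˌge.re.ˌga.mo:.ri:.

primary 1, secondary 2, 4, 6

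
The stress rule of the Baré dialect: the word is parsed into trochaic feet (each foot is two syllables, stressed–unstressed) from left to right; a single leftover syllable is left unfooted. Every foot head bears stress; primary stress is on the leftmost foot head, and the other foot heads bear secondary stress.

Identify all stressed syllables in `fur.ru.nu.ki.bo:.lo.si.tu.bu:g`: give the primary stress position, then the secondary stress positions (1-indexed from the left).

primary 1, secondary 3, 5, 7

Parse left to right into trochaic (ˈσσ) feet: (ˈfur.ru) (ˈnu.ki) (ˈbo:.lo) (ˈsi.tu) bu:g. Syllable 9 is left unfooted.
Foot heads (stressed positions): 1, 3, 5, 7.
End Rule Leftmost: primary stress on the leftmost head = syllable 1.
Secondary stress on 3, 5, 7: ˈfur.ru.ˌnu.ki.ˌbo:.lo.ˌsi.tu.bu:g.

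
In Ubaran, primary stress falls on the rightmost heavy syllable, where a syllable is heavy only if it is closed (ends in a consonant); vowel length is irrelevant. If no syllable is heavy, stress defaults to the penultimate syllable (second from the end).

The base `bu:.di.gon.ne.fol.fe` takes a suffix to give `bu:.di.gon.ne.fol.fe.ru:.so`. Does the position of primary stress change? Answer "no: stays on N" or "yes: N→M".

Base `bu:.di.gon.ne.fol.fe` (6 syllables):
  Weights: 1 bu: L, 2 di L, 3 gon H, 4 ne L, 5 fol H, 6 fe L.
  Heavy syllables in the domain: 3, 5. The rightmost is syllable 5 (fol).
  → primary stress on syllable 5.
Suffixed `bu:.di.gon.ne.fol.fe.ru:.so` (8 syllables):
  Weights: 1 bu: L, 2 di L, 3 gon H, 4 ne L, 5 fol H, 6 fe L, 7 ru: L, 8 so L.
  Heavy syllables in the domain: 3, 5. The rightmost is syllable 5 (fol).
  → primary stress on syllable 5.

no: stays on 5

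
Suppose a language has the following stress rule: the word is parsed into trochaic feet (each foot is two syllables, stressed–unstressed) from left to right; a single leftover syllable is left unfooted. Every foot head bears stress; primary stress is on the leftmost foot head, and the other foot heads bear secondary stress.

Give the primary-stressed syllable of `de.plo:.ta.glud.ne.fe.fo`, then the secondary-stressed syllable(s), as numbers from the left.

primary 1, secondary 3, 5

Parse left to right into trochaic (ˈσσ) feet: (ˈde.plo:) (ˈta.glud) (ˈne.fe) fo. Syllable 7 is left unfooted.
Foot heads (stressed positions): 1, 3, 5.
End Rule Leftmost: primary stress on the leftmost head = syllable 1.
Secondary stress on 3, 5: ˈde.plo:.ˌta.glud.ˌne.fe.fo.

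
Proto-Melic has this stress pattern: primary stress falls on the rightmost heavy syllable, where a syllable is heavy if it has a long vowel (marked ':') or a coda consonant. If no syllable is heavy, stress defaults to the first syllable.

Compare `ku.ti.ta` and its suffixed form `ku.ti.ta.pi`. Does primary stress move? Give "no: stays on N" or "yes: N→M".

no: stays on 1

Base `ku.ti.ta` (3 syllables):
  Weights: 1 ku L, 2 ti L, 3 ta L.
  No heavy syllable in the domain; default to the first syllable = syllable 1.
  → primary stress on syllable 1.
Suffixed `ku.ti.ta.pi` (4 syllables):
  Weights: 1 ku L, 2 ti L, 3 ta L, 4 pi L.
  No heavy syllable in the domain; default to the first syllable = syllable 1.
  → primary stress on syllable 1.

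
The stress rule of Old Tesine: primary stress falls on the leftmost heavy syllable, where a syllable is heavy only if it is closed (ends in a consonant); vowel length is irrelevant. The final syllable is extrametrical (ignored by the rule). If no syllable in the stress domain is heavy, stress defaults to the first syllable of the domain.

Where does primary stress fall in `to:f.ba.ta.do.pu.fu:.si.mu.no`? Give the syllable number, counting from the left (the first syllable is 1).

The final syllable (9, no) is extrametrical; the stress domain is syllables 1–8.
Weights: 1 to:f H, 2 ba L, 3 ta L, 4 do L, 5 pu L, 6 fu: L, 7 si L, 8 mu L.
Heavy syllables in the domain: 1. The leftmost is syllable 1 (to:f).
Primary stress: syllable 1 → ˈto:f.ba.ta.do.pu.fu:.si.mu.no.

1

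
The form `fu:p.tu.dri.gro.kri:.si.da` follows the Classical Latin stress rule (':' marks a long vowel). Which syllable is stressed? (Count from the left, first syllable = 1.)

Classical Latin: stress the penult if heavy (long vowel or closed), else the antepenult.
Weights: 5 kri: H, 6 si L, 7 da L.
The penult (syllable 6, si) is light, so stress falls on the antepenult (syllable 5, kri:).
Stress on syllable 5: fu:p.tu.dri.gro.ˈkri:.si.da.

5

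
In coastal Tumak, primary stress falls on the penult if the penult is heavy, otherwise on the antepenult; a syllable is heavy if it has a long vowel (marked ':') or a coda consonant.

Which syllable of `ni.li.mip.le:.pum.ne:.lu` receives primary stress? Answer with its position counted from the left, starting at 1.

Weights: 5 pum H, 6 ne: H, 7 lu L.
The penult (syllable 6, ne:) is heavy, so it takes stress.
Primary stress: syllable 6 → ni.li.mip.le:.pum.ˈne:.lu.

6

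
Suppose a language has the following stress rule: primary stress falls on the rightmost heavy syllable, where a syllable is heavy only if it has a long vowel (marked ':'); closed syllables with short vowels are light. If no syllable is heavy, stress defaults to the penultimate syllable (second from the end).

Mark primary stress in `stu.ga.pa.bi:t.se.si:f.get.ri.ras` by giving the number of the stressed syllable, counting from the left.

6

Weights: 1 stu L, 2 ga L, 3 pa L, 4 bi:t H, 5 se L, 6 si:f H, 7 get L, 8 ri L, 9 ras L.
Heavy syllables in the domain: 4, 6. The rightmost is syllable 6 (si:f).
Primary stress: syllable 6 → stu.ga.pa.bi:t.se.ˈsi:f.get.ri.ras.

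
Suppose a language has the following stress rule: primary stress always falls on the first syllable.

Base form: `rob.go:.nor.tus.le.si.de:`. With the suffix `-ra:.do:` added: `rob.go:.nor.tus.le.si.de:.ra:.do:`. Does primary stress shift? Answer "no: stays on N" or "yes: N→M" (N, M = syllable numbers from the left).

Base `rob.go:.nor.tus.le.si.de:` (7 syllables):
  The word has 7 syllables; the first syllable is syllable 1 (rob).
  → primary stress on syllable 1.
Suffixed `rob.go:.nor.tus.le.si.de:.ra:.do:` (9 syllables):
  The word has 9 syllables; the first syllable is syllable 1 (rob).
  → primary stress on syllable 1.

no: stays on 1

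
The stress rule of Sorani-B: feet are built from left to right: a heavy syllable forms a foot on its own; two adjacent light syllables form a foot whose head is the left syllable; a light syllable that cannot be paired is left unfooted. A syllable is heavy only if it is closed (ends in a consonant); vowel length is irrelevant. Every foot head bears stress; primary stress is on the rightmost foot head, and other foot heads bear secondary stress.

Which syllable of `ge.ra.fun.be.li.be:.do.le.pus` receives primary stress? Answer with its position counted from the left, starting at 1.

Weights: 1 ge L, 2 ra L, 3 fun H, 4 be L, 5 li L, 6 be: L, 7 do L, 8 le L, 9 pus H.
Parse left to right (heavy = foot alone; LL = one foot; stranded L unfooted): (ˈge.ra) (ˈfun) (ˈbe.li) (ˈbe:.do) le (ˈpus).
Foot heads: 1, 3, 4, 6, 9.
Primary stress on the rightmost head = syllable 9.
Primary stress: syllable 9 → ge.ra.fun.be.li.be:.do.le.ˈpus.

9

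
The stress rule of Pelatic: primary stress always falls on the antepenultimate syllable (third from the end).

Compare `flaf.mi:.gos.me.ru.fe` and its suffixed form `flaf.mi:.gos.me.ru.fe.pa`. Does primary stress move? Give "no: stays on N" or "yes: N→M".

Base `flaf.mi:.gos.me.ru.fe` (6 syllables):
  The word has 6 syllables; the antepenultimate syllable (third from the end) is syllable 4 (me).
  → primary stress on syllable 4.
Suffixed `flaf.mi:.gos.me.ru.fe.pa` (7 syllables):
  The word has 7 syllables; the antepenultimate syllable (third from the end) is syllable 5 (ru).
  → primary stress on syllable 5.

yes: 4→5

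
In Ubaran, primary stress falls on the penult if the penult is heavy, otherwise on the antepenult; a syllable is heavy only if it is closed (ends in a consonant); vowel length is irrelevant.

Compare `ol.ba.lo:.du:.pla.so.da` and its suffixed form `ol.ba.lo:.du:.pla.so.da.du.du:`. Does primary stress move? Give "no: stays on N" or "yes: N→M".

yes: 5→7

Base `ol.ba.lo:.du:.pla.so.da` (7 syllables):
  Weights: 5 pla L, 6 so L, 7 da L.
  The penult (syllable 6, so) is light, so stress falls on the antepenult (syllable 5, pla).
  → primary stress on syllable 5.
Suffixed `ol.ba.lo:.du:.pla.so.da.du.du:` (9 syllables):
  Weights: 7 da L, 8 du L, 9 du: L.
  The penult (syllable 8, du) is light, so stress falls on the antepenult (syllable 7, da).
  → primary stress on syllable 7.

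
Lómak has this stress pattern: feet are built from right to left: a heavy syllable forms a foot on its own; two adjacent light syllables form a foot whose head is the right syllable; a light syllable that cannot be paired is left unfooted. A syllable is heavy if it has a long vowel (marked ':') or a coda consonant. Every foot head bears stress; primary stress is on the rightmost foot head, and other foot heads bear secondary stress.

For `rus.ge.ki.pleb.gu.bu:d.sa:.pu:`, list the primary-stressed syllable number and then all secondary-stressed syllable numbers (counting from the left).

Weights: 1 rus H, 2 ge L, 3 ki L, 4 pleb H, 5 gu L, 6 bu:d H, 7 sa: H, 8 pu: H.
Parse right to left (heavy = foot alone; LL = one foot; stranded L unfooted): (ˈrus) (ge.ˈki) (ˈpleb) gu (ˈbu:d) (ˈsa:) (ˈpu:).
Foot heads: 1, 3, 4, 6, 7, 8.
Primary stress on the rightmost head = syllable 8.
Secondary stress on 1, 3, 4, 6, 7: ˌrus.ge.ˌki.ˌpleb.gu.ˌbu:d.ˌsa:.ˈpu:.

primary 8, secondary 1, 3, 4, 6, 7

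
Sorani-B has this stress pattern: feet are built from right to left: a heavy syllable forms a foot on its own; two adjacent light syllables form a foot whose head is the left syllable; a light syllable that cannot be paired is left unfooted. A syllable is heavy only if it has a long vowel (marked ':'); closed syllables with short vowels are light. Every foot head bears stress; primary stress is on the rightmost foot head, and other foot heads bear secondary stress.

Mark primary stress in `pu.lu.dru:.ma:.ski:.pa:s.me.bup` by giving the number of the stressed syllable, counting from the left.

7

Weights: 1 pu L, 2 lu L, 3 dru: H, 4 ma: H, 5 ski: H, 6 pa:s H, 7 me L, 8 bup L.
Parse right to left (heavy = foot alone; LL = one foot; stranded L unfooted): (ˈpu.lu) (ˈdru:) (ˈma:) (ˈski:) (ˈpa:s) (ˈme.bup).
Foot heads: 1, 3, 4, 5, 6, 7.
Primary stress on the rightmost head = syllable 7.
Primary stress: syllable 7 → pu.lu.dru:.ma:.ski:.pa:s.ˈme.bup.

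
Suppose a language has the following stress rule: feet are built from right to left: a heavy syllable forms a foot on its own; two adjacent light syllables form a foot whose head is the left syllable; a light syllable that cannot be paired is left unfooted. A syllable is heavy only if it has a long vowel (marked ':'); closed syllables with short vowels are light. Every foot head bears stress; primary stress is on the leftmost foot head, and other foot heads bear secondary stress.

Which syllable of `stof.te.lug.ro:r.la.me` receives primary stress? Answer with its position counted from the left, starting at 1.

Weights: 1 stof L, 2 te L, 3 lug L, 4 ro:r H, 5 la L, 6 me L.
Parse right to left (heavy = foot alone; LL = one foot; stranded L unfooted): stof (ˈte.lug) (ˈro:r) (ˈla.me).
Foot heads: 2, 4, 5.
Primary stress on the leftmost head = syllable 2.
Primary stress: syllable 2 → stof.ˈte.lug.ro:r.la.me.

2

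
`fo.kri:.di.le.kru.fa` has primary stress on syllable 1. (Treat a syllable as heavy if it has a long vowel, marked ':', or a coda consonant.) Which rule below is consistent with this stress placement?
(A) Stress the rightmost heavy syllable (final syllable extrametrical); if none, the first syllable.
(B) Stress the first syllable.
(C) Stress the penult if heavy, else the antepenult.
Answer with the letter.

Rule A → syllable 2 (observed: 1).
Rule B → syllable 1 ✓.
Rule C → syllable 4 (observed: 1).

B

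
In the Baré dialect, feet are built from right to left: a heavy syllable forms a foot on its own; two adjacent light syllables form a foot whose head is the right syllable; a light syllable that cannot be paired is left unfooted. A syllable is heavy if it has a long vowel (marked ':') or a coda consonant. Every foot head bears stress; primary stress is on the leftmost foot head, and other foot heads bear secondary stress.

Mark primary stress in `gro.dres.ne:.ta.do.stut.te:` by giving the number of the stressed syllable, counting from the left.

2

Weights: 1 gro L, 2 dres H, 3 ne: H, 4 ta L, 5 do L, 6 stut H, 7 te: H.
Parse right to left (heavy = foot alone; LL = one foot; stranded L unfooted): gro (ˈdres) (ˈne:) (ta.ˈdo) (ˈstut) (ˈte:).
Foot heads: 2, 3, 5, 6, 7.
Primary stress on the leftmost head = syllable 2.
Primary stress: syllable 2 → gro.ˈdres.ne:.ta.do.stut.te:.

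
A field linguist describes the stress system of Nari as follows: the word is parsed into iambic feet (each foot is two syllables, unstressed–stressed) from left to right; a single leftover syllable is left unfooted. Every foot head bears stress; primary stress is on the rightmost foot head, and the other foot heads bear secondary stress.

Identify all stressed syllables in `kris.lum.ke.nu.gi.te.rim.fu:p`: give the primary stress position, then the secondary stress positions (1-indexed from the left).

primary 8, secondary 2, 4, 6

Parse left to right into iambic (σˈσ) feet: (kris.ˈlum) (ke.ˈnu) (gi.ˈte) (rim.ˈfu:p).
Foot heads (stressed positions): 2, 4, 6, 8.
End Rule Rightmost: primary stress on the rightmost head = syllable 8.
Secondary stress on 2, 4, 6: kris.ˌlum.ke.ˌnu.gi.ˌte.rim.ˈfu:p.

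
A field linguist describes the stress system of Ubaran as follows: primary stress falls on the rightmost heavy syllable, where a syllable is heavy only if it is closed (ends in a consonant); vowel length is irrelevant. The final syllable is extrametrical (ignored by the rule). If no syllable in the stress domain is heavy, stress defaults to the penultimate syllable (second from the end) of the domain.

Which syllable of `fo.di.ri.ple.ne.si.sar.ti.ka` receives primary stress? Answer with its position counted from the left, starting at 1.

The final syllable (9, ka) is extrametrical; the stress domain is syllables 1–8.
Weights: 1 fo L, 2 di L, 3 ri L, 4 ple L, 5 ne L, 6 si L, 7 sar H, 8 ti L.
Heavy syllables in the domain: 7. The rightmost is syllable 7 (sar).
Primary stress: syllable 7 → fo.di.ri.ple.ne.si.ˈsar.ti.ka.

7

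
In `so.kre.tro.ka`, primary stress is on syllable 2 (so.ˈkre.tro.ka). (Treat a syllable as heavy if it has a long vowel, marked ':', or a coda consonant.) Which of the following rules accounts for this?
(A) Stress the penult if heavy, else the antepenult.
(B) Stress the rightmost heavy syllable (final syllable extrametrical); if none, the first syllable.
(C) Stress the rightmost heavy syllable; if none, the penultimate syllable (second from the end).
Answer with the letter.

Rule A → syllable 2 ✓.
Rule B → syllable 1 (observed: 2).
Rule C → syllable 3 (observed: 2).

A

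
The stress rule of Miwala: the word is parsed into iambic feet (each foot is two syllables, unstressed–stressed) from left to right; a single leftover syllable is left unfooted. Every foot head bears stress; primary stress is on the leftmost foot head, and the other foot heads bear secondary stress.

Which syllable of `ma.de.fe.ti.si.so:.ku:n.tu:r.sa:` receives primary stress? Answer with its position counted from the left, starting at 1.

2

Parse left to right into iambic (σˈσ) feet: (ma.ˈde) (fe.ˈti) (si.ˈso:) (ku:n.ˈtu:r) sa:. Syllable 9 is left unfooted.
Foot heads (stressed positions): 2, 4, 6, 8.
End Rule Leftmost: primary stress on the leftmost head = syllable 2.
Primary stress: syllable 2 → ma.ˈde.fe.ti.si.so:.ku:n.tu:r.sa:.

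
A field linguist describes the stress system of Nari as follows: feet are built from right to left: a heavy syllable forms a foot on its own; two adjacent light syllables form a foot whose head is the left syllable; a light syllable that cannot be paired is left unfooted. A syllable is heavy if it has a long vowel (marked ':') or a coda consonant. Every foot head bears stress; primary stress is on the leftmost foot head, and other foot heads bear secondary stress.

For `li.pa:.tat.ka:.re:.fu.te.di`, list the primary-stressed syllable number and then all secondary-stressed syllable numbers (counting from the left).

Weights: 1 li L, 2 pa: H, 3 tat H, 4 ka: H, 5 re: H, 6 fu L, 7 te L, 8 di L.
Parse right to left (heavy = foot alone; LL = one foot; stranded L unfooted): li (ˈpa:) (ˈtat) (ˈka:) (ˈre:) fu (ˈte.di).
Foot heads: 2, 3, 4, 5, 7.
Primary stress on the leftmost head = syllable 2.
Secondary stress on 3, 4, 5, 7: li.ˈpa:.ˌtat.ˌka:.ˌre:.fu.ˌte.di.

primary 2, secondary 3, 4, 5, 7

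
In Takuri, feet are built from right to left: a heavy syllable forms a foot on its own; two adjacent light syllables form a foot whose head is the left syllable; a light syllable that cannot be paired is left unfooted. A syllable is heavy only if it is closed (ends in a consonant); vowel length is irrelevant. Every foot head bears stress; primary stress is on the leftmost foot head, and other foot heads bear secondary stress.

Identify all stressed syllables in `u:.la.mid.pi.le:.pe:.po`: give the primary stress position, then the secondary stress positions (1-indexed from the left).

primary 1, secondary 3, 4, 6

Weights: 1 u: L, 2 la L, 3 mid H, 4 pi L, 5 le: L, 6 pe: L, 7 po L.
Parse right to left (heavy = foot alone; LL = one foot; stranded L unfooted): (ˈu:.la) (ˈmid) (ˈpi.le:) (ˈpe:.po).
Foot heads: 1, 3, 4, 6.
Primary stress on the leftmost head = syllable 1.
Secondary stress on 3, 4, 6: ˈu:.la.ˌmid.ˌpi.le:.ˌpe:.po.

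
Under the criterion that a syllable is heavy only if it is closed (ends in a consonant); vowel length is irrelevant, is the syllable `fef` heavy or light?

heavy

`fef`: short vowel, closed (coda /f/). Closed (coda /f/) → heavy.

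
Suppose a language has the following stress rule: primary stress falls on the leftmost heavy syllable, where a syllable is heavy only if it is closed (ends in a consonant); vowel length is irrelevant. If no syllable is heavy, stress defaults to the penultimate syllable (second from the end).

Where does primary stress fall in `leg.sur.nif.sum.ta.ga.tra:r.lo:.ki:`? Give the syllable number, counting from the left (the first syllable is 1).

Weights: 1 leg H, 2 sur H, 3 nif H, 4 sum H, 5 ta L, 6 ga L, 7 tra:r H, 8 lo: L, 9 ki: L.
Heavy syllables in the domain: 1, 2, 3, 4, 7. The leftmost is syllable 1 (leg).
Primary stress: syllable 1 → ˈleg.sur.nif.sum.ta.ga.tra:r.lo:.ki:.

1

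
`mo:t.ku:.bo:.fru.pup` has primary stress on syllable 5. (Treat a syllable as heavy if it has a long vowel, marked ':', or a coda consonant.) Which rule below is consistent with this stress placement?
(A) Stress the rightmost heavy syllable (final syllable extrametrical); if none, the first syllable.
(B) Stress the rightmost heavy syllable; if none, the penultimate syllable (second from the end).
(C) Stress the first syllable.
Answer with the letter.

B

Rule A → syllable 3 (observed: 5).
Rule B → syllable 5 ✓.
Rule C → syllable 1 (observed: 5).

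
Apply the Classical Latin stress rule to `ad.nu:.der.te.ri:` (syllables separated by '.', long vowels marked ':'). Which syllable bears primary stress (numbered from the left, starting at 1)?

Classical Latin: stress the penult if heavy (long vowel or closed), else the antepenult.
Weights: 3 der H, 4 te L, 5 ri: H.
The penult (syllable 4, te) is light, so stress falls on the antepenult (syllable 3, der).
Stress on syllable 3: ad.nu:.ˈder.te.ri:.

3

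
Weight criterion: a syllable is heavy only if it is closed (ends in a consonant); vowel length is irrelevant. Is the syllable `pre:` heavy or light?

`pre:`: long vowel, open (no coda). Open (no coda) → light.

light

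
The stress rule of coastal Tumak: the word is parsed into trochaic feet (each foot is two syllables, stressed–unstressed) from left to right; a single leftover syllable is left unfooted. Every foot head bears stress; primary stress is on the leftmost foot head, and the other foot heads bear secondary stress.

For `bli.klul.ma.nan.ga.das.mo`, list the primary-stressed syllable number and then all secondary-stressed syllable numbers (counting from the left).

Parse left to right into trochaic (ˈσσ) feet: (ˈbli.klul) (ˈma.nan) (ˈga.das) mo. Syllable 7 is left unfooted.
Foot heads (stressed positions): 1, 3, 5.
End Rule Leftmost: primary stress on the leftmost head = syllable 1.
Secondary stress on 3, 5: ˈbli.klul.ˌma.nan.ˌga.das.mo.

primary 1, secondary 3, 5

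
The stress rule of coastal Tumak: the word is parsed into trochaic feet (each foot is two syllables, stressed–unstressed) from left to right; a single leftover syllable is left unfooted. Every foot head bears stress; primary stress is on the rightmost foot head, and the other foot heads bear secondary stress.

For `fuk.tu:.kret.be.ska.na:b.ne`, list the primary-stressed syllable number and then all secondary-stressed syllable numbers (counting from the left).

primary 5, secondary 1, 3

Parse left to right into trochaic (ˈσσ) feet: (ˈfuk.tu:) (ˈkret.be) (ˈska.na:b) ne. Syllable 7 is left unfooted.
Foot heads (stressed positions): 1, 3, 5.
End Rule Rightmost: primary stress on the rightmost head = syllable 5.
Secondary stress on 1, 3: ˌfuk.tu:.ˌkret.be.ˈska.na:b.ne.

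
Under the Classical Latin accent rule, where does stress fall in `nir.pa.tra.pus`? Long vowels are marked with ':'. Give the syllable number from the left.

2

Classical Latin: stress the penult if heavy (long vowel or closed), else the antepenult.
Weights: 2 pa L, 3 tra L, 4 pus H.
The penult (syllable 3, tra) is light, so stress falls on the antepenult (syllable 2, pa).
Stress on syllable 2: nir.ˈpa.tra.pus.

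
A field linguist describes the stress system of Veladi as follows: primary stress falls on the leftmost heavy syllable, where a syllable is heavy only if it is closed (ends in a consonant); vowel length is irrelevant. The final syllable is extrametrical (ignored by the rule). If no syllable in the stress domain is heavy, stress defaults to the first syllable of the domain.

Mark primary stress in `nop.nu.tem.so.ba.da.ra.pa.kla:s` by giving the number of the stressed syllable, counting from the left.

The final syllable (9, kla:s) is extrametrical; the stress domain is syllables 1–8.
Weights: 1 nop H, 2 nu L, 3 tem H, 4 so L, 5 ba L, 6 da L, 7 ra L, 8 pa L.
Heavy syllables in the domain: 1, 3. The leftmost is syllable 1 (nop).
Primary stress: syllable 1 → ˈnop.nu.tem.so.ba.da.ra.pa.kla:s.

1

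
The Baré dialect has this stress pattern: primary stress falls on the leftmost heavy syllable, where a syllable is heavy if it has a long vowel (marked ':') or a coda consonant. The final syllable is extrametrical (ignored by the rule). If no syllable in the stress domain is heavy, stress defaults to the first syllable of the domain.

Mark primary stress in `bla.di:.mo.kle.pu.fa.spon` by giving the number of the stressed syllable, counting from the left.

The final syllable (7, spon) is extrametrical; the stress domain is syllables 1–6.
Weights: 1 bla L, 2 di: H, 3 mo L, 4 kle L, 5 pu L, 6 fa L.
Heavy syllables in the domain: 2. The leftmost is syllable 2 (di:).
Primary stress: syllable 2 → bla.ˈdi:.mo.kle.pu.fa.spon.

2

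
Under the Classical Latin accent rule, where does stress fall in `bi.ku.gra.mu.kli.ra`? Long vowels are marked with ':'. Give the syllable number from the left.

4

Classical Latin: stress the penult if heavy (long vowel or closed), else the antepenult.
Weights: 4 mu L, 5 kli L, 6 ra L.
The penult (syllable 5, kli) is light, so stress falls on the antepenult (syllable 4, mu).
Stress on syllable 4: bi.ku.gra.ˈmu.kli.ra.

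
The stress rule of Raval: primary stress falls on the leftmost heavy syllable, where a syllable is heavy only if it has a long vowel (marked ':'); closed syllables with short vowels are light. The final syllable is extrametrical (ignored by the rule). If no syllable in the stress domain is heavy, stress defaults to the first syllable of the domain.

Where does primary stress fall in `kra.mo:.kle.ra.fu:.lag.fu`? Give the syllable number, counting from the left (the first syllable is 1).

The final syllable (7, fu) is extrametrical; the stress domain is syllables 1–6.
Weights: 1 kra L, 2 mo: H, 3 kle L, 4 ra L, 5 fu: H, 6 lag L.
Heavy syllables in the domain: 2, 5. The leftmost is syllable 2 (mo:).
Primary stress: syllable 2 → kra.ˈmo:.kle.ra.fu:.lag.fu.

2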